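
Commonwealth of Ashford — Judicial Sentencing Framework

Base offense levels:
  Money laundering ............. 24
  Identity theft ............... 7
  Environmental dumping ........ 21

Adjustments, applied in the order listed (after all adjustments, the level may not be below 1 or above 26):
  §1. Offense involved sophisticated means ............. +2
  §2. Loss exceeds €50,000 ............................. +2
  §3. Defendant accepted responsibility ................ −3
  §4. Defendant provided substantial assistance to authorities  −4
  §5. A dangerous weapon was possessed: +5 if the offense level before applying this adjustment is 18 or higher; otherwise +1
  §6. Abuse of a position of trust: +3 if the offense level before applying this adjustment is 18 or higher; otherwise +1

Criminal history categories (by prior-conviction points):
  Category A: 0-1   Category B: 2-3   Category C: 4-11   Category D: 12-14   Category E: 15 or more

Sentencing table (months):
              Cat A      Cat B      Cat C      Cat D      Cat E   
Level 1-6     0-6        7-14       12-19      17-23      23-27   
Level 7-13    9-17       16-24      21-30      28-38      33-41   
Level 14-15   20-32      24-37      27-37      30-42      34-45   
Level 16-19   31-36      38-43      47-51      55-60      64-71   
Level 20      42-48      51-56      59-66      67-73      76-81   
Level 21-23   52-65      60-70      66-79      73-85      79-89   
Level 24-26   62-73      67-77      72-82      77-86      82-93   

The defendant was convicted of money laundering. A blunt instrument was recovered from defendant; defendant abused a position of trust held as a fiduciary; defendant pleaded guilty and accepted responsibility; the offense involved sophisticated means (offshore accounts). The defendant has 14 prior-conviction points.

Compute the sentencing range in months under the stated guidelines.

Base offense level for money laundering: 24.
§1 applies: 24 + 2 = 26.
§2 does not apply.
§3 applies: 26 − 3 = 23.
§5 applies (level before this adjustment is 23 ≥ 18, so +5): 23 + 5 = 28.
§6 applies (level before this adjustment is 28 ≥ 18, so +3): 28 + 3 = 31.
Level 31 exceeds the maximum of 26; capped at 26.
Final offense level: 26.
Criminal history: 14 prior points → Category D (12-14).
Level 26 falls in the 24-26 band.
Grid: Level 24-26 × Category D = 77-86 months.

77-86 months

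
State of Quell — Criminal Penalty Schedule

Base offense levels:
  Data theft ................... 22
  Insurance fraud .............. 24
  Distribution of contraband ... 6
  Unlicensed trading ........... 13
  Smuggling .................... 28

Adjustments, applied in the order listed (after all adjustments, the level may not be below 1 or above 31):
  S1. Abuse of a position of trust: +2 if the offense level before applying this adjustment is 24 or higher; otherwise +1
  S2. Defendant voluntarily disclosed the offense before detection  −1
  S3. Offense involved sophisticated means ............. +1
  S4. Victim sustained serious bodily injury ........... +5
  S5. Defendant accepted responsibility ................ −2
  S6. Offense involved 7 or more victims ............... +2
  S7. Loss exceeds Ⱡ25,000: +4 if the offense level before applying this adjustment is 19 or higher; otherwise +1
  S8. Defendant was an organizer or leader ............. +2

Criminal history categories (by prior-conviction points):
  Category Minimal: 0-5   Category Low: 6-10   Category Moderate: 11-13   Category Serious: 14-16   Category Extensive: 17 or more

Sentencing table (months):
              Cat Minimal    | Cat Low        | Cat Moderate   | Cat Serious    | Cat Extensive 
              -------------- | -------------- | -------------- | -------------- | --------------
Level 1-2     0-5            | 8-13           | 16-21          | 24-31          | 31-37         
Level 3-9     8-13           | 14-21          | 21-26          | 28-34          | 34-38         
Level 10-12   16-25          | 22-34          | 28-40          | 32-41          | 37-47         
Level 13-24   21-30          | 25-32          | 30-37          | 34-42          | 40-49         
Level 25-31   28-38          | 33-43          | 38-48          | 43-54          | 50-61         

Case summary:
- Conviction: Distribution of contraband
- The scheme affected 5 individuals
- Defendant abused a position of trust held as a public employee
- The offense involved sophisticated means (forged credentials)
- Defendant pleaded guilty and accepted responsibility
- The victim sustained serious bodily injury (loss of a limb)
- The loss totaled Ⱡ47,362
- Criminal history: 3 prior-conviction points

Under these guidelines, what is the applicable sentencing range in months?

16-25 months

Base offense level for distribution of contraband: 6.
S1 applies (level before this adjustment is 6 < 24, so +1): 6 + 1 = 7.
S3 applies: 7 + 1 = 8.
S4 applies: 8 + 5 = 13.
S5 applies: 13 − 2 = 11.
S6 does not apply.
S7 applies (level before this adjustment is 11 < 19, so +1): 11 + 1 = 12.
S8 does not apply.
Final offense level: 12.
Criminal history: 3 prior points → Category Minimal (0-5).
Level 12 falls in the 10-12 band.
Grid: Level 10-12 × Category Minimal = 16-25 months.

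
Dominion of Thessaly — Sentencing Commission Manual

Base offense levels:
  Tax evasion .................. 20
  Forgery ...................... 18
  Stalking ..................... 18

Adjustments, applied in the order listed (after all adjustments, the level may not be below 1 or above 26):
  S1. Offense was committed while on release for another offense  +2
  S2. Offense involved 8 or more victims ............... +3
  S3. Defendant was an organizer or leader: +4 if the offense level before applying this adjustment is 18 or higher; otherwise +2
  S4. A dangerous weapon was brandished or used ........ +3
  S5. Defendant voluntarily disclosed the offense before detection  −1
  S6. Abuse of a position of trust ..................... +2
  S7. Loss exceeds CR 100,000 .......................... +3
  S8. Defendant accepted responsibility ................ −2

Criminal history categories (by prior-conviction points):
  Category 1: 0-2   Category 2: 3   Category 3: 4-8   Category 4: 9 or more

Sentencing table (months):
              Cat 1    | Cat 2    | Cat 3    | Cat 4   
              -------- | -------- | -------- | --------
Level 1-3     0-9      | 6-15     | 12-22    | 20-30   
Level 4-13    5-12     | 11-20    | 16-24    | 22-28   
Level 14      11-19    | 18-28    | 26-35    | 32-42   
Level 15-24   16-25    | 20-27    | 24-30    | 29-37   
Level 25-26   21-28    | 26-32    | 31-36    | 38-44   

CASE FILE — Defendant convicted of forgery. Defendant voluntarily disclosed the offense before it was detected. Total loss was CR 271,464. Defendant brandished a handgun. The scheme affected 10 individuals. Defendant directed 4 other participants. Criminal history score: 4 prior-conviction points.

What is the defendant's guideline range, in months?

Base offense level for forgery: 18.
S2 applies: 18 + 3 = 21.
S3 applies (level before this adjustment is 21 ≥ 18, so +4): 21 + 4 = 25.
S4 applies: 25 + 3 = 28.
S5 applies: 28 − 1 = 27.
S7 applies: 27 + 3 = 30.
S8 does not apply.
Level 30 exceeds the maximum of 26; capped at 26.
Final offense level: 26.
Criminal history: 4 prior points → Category 3 (4-8).
Level 26 falls in the 25-26 band.
Grid: Level 25-26 × Category 3 = 31-36 months.

31-36 months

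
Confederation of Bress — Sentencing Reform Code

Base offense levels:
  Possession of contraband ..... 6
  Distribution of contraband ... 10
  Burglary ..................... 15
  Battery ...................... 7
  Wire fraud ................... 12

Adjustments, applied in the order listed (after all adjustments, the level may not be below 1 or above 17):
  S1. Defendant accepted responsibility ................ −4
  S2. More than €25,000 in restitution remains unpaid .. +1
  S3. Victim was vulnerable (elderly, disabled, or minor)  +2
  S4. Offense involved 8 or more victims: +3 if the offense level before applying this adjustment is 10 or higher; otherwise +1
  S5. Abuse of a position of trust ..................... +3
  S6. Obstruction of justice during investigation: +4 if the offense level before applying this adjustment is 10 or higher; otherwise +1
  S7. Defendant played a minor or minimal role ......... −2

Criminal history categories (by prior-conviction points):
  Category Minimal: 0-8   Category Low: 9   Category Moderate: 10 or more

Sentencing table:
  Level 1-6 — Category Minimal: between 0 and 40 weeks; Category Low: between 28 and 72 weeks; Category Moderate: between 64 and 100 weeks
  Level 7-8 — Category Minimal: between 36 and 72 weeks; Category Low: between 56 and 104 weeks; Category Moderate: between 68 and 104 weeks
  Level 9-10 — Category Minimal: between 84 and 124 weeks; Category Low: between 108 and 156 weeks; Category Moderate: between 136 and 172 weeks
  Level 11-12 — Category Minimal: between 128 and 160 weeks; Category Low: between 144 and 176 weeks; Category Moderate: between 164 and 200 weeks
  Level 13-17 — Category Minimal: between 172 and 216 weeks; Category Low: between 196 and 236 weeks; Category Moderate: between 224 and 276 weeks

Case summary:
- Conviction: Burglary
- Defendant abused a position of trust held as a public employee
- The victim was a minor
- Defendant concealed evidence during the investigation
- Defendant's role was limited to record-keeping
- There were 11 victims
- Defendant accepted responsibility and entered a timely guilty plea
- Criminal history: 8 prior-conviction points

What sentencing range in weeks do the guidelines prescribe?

172-216 weeks

Base offense level for burglary: 15.
S1 applies: 15 − 4 = 11.
S2 does not apply.
S3 applies: 11 + 2 = 13.
S4 applies (level before this adjustment is 13 ≥ 10, so +3): 13 + 3 = 16.
S5 applies: 16 + 3 = 19.
S6 applies (level before this adjustment is 19 ≥ 10, so +4): 19 + 4 = 23.
S7 applies: 23 − 2 = 21.
Level 21 exceeds the maximum of 17; capped at 17.
Final offense level: 17.
Criminal history: 8 prior points → Category Minimal (0-8).
Level 17 falls in the 13-17 band.
Grid: Level 13-17 × Category Minimal = 172-216 weeks.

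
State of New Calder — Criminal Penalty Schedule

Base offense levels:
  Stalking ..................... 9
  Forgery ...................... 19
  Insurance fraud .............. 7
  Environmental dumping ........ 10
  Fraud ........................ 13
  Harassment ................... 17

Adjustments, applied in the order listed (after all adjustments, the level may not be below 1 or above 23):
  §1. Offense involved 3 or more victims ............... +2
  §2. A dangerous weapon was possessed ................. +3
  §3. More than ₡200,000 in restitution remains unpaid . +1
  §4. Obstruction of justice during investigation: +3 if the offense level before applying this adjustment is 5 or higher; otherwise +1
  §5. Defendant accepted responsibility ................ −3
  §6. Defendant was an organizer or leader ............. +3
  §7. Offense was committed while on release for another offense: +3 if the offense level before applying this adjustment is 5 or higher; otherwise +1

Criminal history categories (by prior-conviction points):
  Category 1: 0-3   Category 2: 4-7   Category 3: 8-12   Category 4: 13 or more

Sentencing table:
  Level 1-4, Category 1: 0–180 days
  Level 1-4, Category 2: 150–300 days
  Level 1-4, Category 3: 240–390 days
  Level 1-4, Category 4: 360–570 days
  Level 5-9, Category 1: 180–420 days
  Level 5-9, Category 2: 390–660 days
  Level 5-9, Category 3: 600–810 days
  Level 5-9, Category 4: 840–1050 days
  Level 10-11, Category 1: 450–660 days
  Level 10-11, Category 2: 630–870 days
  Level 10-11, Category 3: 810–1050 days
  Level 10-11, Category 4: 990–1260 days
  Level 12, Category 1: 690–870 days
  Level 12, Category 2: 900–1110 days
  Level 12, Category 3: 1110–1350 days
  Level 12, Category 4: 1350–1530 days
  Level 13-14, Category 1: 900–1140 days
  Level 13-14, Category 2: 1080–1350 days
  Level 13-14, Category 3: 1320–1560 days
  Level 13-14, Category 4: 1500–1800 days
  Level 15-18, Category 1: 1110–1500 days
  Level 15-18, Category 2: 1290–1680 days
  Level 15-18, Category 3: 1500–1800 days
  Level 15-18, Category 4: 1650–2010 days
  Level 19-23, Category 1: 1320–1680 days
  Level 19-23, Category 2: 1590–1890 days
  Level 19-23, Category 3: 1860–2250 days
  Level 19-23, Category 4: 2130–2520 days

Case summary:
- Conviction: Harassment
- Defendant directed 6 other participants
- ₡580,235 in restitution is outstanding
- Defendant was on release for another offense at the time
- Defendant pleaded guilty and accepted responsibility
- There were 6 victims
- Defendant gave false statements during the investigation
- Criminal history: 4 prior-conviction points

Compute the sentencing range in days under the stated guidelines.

1590-1890 days

Base offense level for harassment: 17.
§1 applies: 17 + 2 = 19.
§3 applies: 19 + 1 = 20.
§4 applies (level before this adjustment is 20 ≥ 5, so +3): 20 + 3 = 23.
§5 applies: 23 − 3 = 20.
§6 applies: 20 + 3 = 23.
§7 applies (level before this adjustment is 23 ≥ 5, so +3): 23 + 3 = 26.
Level 26 exceeds the maximum of 23; capped at 23.
Final offense level: 23.
Criminal history: 4 prior points → Category 2 (4-7).
Level 23 falls in the 19-23 band.
Grid: Level 19-23 × Category 2 = 1590-1890 days.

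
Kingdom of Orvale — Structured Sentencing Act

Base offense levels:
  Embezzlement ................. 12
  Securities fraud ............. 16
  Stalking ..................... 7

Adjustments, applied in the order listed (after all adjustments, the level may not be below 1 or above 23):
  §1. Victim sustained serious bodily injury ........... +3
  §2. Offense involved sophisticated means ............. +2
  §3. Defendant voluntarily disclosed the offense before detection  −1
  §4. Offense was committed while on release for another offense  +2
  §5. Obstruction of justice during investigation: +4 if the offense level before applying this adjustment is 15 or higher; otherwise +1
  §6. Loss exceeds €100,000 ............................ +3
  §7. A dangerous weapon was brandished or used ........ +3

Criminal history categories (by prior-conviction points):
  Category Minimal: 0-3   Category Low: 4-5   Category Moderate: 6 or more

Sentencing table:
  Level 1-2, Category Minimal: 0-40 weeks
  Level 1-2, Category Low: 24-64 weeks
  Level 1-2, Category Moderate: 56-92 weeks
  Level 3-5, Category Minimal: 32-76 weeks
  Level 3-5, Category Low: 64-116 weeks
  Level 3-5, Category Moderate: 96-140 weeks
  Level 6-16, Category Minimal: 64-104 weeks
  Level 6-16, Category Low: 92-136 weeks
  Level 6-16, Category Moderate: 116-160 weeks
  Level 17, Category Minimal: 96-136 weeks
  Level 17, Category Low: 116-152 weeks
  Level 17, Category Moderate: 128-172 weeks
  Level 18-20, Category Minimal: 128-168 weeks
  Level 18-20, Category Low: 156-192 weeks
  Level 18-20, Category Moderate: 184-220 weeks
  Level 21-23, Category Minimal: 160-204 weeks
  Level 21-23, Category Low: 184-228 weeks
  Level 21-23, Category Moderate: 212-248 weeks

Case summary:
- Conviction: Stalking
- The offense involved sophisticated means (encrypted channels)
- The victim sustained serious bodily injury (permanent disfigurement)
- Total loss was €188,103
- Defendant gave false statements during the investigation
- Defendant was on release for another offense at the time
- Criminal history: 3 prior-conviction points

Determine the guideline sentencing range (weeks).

128-168 weeks

Base offense level for stalking: 7.
§1 applies: 7 + 3 = 10.
§2 applies: 10 + 2 = 12.
§4 applies: 12 + 2 = 14.
§5 applies (level before this adjustment is 14 < 15, so +1): 14 + 1 = 15.
§6 applies: 15 + 3 = 18.
§7 does not apply.
Final offense level: 18.
Criminal history: 3 prior points → Category Minimal (0-3).
Level 18 falls in the 18-20 band.
Grid: Level 18-20 × Category Minimal = 128-168 weeks.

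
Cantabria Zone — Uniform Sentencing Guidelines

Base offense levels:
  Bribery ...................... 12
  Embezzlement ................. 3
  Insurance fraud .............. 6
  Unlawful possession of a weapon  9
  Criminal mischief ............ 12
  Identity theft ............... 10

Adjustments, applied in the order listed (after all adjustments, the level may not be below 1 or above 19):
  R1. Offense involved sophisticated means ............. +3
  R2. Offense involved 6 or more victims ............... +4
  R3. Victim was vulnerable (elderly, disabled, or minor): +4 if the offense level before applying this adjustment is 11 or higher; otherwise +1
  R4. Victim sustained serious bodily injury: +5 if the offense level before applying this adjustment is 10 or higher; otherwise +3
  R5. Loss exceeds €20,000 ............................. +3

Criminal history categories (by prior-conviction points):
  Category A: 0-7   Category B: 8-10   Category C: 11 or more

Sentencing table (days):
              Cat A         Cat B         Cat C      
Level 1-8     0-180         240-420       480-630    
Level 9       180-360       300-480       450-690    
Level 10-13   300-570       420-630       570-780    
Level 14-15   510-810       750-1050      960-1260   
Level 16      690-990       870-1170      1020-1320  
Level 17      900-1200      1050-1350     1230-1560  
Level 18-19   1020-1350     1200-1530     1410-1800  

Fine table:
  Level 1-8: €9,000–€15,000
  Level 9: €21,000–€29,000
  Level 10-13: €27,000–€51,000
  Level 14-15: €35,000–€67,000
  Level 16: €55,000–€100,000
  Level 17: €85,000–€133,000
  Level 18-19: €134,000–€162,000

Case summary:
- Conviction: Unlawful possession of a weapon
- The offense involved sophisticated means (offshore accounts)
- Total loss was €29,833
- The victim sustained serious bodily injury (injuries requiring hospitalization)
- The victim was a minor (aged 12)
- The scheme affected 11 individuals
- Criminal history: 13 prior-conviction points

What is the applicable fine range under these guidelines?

Base offense level for unlawful possession of a weapon: 9.
R1 applies: 9 + 3 = 12.
R2 applies: 12 + 4 = 16.
R3 applies (level before this adjustment is 16 ≥ 11, so +4): 16 + 4 = 20.
R4 applies (level before this adjustment is 20 ≥ 10, so +5): 20 + 5 = 25.
R5 applies: 25 + 3 = 28.
Level 28 exceeds the maximum of 19; capped at 19.
Final offense level: 19.
Level 19 falls in the 18-19 band.
Fine table: Level 18-19 → €134,000–€162,000.

€134,000–€162,000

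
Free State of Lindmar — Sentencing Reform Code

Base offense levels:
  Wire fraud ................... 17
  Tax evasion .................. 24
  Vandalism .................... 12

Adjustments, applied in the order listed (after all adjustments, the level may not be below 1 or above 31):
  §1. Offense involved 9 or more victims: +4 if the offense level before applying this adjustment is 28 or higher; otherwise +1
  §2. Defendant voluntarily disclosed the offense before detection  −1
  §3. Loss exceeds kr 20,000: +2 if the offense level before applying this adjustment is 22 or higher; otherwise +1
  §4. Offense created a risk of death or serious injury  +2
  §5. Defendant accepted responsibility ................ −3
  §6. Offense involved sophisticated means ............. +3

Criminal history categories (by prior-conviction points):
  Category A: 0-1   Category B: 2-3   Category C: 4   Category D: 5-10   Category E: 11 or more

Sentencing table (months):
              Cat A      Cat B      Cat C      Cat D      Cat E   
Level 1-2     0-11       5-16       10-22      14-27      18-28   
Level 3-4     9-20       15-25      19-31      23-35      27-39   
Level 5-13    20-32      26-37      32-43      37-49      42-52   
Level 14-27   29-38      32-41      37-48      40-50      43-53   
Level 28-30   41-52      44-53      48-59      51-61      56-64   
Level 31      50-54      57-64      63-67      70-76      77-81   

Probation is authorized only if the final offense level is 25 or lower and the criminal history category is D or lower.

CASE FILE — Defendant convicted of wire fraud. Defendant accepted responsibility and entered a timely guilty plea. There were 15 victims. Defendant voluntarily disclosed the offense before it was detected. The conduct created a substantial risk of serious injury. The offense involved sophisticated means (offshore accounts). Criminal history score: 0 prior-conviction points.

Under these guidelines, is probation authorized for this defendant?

Base offense level for wire fraud: 17.
§1 applies (level before this adjustment is 17 < 28, so +1): 17 + 1 = 18.
§2 applies: 18 − 1 = 17.
§3 does not apply.
§4 applies: 17 + 2 = 19.
§5 applies: 19 − 3 = 16.
§6 applies: 16 + 3 = 19.
Final offense level: 19.
Criminal history: 0 prior points → Category A (0-1).
Level 19 falls in the 14-27 band.
Grid: Level 14-27 × Category A = 29-38 months.
Probation check: level 19 ≤ 25 and category A ≤ D → eligible.

Yes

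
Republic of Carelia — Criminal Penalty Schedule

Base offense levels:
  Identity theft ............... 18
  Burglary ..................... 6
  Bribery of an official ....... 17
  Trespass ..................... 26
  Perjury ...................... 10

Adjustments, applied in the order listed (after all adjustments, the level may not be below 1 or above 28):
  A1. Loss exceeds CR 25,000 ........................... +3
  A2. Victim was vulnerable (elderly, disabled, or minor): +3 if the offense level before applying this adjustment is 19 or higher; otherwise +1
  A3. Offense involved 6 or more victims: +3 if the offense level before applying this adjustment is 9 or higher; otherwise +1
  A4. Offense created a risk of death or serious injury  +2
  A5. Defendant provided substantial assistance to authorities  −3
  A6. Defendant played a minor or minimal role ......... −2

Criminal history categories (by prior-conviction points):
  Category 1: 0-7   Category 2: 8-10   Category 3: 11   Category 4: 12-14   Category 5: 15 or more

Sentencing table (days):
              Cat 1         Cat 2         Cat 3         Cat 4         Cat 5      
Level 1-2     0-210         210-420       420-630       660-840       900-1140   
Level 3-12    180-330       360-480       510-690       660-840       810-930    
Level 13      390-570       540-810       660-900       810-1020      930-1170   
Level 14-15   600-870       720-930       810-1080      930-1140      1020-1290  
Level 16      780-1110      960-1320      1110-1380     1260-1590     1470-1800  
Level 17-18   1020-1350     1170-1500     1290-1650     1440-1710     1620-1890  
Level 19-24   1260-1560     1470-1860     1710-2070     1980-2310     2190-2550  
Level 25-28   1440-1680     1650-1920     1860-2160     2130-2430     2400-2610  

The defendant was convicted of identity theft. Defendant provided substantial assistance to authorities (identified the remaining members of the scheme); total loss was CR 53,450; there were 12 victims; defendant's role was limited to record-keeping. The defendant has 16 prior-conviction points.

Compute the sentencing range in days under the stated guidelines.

2190-2550 days

Base offense level for identity theft: 18.
A1 applies: 18 + 3 = 21.
A2 does not apply.
A3 applies (level before this adjustment is 21 ≥ 9, so +3): 21 + 3 = 24.
A4 does not apply.
A5 applies: 24 − 3 = 21.
A6 applies: 21 − 2 = 19.
Final offense level: 19.
Criminal history: 16 prior points → Category 5 (15+).
Level 19 falls in the 19-24 band.
Grid: Level 19-24 × Category 5 = 2190-2550 days.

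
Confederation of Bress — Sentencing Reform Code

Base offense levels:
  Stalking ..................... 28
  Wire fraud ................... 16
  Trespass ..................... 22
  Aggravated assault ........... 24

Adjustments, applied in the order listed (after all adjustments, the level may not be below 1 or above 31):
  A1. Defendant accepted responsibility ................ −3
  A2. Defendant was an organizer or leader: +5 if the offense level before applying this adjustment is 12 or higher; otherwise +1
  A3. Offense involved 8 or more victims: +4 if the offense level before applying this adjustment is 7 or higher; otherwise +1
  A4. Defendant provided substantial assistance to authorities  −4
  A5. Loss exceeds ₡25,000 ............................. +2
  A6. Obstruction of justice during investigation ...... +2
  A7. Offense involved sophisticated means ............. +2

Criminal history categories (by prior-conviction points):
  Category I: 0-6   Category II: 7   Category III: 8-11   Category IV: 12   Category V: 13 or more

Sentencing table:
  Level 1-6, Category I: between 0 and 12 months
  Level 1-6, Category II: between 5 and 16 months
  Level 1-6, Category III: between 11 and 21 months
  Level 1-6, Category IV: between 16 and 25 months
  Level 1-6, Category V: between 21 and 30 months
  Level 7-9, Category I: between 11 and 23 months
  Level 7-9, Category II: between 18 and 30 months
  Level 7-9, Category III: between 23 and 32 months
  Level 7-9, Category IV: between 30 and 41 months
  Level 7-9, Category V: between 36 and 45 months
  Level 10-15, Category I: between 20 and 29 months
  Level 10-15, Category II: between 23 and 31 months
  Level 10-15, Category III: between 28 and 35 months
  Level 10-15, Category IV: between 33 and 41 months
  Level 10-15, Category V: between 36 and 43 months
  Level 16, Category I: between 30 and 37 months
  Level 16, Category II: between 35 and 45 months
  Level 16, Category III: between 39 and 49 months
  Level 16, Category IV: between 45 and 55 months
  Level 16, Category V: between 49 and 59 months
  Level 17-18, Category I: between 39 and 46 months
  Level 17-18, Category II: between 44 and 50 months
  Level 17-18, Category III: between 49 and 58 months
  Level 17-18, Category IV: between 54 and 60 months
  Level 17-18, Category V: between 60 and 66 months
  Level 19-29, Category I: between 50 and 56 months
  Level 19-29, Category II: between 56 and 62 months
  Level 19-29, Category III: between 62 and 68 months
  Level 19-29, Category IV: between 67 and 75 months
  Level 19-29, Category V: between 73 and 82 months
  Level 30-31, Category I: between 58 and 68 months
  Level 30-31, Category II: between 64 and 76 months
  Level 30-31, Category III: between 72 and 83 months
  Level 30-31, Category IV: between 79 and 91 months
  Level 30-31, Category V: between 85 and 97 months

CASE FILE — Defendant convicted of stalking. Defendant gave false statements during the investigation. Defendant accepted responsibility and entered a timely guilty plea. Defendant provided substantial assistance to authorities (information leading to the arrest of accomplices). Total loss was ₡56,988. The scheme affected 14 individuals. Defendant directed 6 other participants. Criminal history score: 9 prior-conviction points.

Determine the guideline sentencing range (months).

72-83 months

Base offense level for stalking: 28.
A1 applies: 28 − 3 = 25.
A2 applies (level before this adjustment is 25 ≥ 12, so +5): 25 + 5 = 30.
A3 applies (level before this adjustment is 30 ≥ 7, so +4): 30 + 4 = 34.
A4 applies: 34 − 4 = 30.
A5 applies: 30 + 2 = 32.
A6 applies: 32 + 2 = 34.
Level 34 exceeds the maximum of 31; capped at 31.
Final offense level: 31.
Criminal history: 9 prior points → Category III (8-11).
Level 31 falls in the 30-31 band.
Grid: Level 30-31 × Category III = 72-83 months.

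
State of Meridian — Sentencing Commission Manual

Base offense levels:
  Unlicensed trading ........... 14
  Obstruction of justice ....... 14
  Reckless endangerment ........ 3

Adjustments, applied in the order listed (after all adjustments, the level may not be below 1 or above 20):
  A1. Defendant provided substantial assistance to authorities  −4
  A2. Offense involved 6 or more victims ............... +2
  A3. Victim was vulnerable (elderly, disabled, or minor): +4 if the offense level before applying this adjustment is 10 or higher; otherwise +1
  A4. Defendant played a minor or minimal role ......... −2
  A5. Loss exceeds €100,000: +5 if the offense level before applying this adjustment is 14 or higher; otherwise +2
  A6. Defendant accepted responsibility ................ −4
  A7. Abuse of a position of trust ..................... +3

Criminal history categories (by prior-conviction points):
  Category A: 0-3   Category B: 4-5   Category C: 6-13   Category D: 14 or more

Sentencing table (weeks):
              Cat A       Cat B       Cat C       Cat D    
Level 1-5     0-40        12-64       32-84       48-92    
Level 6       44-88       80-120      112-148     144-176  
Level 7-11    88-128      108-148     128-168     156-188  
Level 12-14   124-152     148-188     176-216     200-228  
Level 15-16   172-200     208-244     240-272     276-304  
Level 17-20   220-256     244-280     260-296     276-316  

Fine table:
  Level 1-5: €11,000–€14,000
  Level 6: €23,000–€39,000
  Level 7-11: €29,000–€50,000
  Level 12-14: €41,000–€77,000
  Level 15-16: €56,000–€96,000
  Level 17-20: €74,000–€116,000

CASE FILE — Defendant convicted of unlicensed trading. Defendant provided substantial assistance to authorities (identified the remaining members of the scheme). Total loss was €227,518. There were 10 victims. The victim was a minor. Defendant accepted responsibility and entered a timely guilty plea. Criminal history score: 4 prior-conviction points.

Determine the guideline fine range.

Base offense level for unlicensed trading: 14.
A1 applies: 14 − 4 = 10.
A2 applies: 10 + 2 = 12.
A3 applies (level before this adjustment is 12 ≥ 10, so +4): 12 + 4 = 16.
A4 does not apply.
A5 applies (level before this adjustment is 16 ≥ 14, so +5): 16 + 5 = 21.
A6 applies: 21 − 4 = 17.
Final offense level: 17.
Level 17 falls in the 17-20 band.
Fine table: Level 17-20 → €74,000–€116,000.

€74,000–€116,000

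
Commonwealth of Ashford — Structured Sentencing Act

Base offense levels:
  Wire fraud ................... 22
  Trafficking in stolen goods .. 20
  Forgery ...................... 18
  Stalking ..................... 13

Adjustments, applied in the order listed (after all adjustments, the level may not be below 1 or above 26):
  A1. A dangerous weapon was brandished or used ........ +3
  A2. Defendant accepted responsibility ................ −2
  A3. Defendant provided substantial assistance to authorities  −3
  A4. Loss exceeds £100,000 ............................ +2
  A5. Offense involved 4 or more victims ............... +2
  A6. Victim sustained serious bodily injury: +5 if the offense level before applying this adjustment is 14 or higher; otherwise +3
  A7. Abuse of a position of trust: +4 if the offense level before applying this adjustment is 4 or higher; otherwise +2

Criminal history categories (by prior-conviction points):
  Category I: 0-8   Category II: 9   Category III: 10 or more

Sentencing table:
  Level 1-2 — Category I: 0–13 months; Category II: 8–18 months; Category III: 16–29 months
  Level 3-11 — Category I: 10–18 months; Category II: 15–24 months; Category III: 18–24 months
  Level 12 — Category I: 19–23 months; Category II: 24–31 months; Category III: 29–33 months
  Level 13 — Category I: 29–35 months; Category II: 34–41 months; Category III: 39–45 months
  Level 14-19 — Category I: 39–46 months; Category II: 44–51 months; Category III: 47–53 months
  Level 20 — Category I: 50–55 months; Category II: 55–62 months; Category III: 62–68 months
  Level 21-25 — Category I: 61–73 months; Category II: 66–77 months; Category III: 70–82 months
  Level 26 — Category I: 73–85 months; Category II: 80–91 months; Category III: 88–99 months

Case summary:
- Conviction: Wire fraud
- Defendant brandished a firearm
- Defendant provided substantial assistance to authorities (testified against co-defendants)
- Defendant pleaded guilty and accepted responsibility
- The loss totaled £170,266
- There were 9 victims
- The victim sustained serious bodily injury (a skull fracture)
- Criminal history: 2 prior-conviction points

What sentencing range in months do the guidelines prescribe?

73-85 months

Base offense level for wire fraud: 22.
A1 applies: 22 + 3 = 25.
A2 applies: 25 − 2 = 23.
A3 applies: 23 − 3 = 20.
A4 applies: 20 + 2 = 22.
A5 applies: 22 + 2 = 24.
A6 applies (level before this adjustment is 24 ≥ 14, so +5): 24 + 5 = 29.
A7 does not apply.
Level 29 exceeds the maximum of 26; capped at 26.
Final offense level: 26.
Criminal history: 2 prior points → Category I (0-8).
Level 26 falls in the 26 band.
Grid: Level 26 × Category I = 73-85 months.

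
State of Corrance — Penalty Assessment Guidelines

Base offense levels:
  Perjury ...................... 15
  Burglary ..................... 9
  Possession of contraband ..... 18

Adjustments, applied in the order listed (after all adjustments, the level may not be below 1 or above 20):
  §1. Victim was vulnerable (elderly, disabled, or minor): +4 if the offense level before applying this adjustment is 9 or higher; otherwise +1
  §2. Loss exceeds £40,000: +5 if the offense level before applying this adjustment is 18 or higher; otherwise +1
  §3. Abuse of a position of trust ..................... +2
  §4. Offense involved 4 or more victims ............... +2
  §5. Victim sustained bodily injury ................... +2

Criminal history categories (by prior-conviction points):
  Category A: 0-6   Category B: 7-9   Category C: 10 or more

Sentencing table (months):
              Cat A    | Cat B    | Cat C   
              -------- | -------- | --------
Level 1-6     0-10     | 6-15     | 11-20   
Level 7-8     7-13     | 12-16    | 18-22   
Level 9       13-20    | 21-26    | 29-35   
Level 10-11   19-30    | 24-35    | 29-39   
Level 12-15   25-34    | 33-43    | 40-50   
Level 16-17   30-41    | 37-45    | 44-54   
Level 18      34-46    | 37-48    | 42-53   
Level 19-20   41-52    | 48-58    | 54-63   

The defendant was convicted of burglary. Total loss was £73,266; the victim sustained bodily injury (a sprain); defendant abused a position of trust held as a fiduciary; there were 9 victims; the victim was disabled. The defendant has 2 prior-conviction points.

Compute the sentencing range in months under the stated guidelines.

41-52 months

Base offense level for burglary: 9.
§1 applies (level before this adjustment is 9 ≥ 9, so +4): 9 + 4 = 13.
§2 applies (level before this adjustment is 13 < 18, so +1): 13 + 1 = 14.
§3 applies: 14 + 2 = 16.
§4 applies: 16 + 2 = 18.
§5 applies: 18 + 2 = 20.
Final offense level: 20.
Criminal history: 2 prior points → Category A (0-6).
Level 20 falls in the 19-20 band.
Grid: Level 19-20 × Category A = 41-52 months.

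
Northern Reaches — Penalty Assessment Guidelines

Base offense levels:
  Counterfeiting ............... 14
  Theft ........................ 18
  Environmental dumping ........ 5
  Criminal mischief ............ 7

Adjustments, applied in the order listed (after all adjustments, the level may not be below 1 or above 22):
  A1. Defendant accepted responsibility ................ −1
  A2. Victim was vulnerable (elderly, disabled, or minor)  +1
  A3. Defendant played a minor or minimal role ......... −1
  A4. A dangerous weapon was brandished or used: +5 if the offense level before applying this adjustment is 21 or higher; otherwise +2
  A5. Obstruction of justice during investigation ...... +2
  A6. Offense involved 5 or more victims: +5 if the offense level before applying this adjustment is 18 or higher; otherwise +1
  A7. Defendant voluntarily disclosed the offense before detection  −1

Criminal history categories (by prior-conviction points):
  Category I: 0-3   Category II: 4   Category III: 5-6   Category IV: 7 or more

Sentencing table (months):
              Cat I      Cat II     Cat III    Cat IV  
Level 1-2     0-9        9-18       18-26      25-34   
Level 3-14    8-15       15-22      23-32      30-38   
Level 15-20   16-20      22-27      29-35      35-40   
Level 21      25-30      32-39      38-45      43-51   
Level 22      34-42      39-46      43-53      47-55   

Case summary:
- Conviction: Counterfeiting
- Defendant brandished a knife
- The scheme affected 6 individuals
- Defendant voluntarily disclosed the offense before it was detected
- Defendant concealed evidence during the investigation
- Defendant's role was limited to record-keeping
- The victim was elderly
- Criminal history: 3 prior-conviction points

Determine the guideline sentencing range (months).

Base offense level for counterfeiting: 14.
A1 does not apply.
A2 applies: 14 + 1 = 15.
A3 applies: 15 − 1 = 14.
A4 applies (level before this adjustment is 14 < 21, so +2): 14 + 2 = 16.
A5 applies: 16 + 2 = 18.
A6 applies (level before this adjustment is 18 ≥ 18, so +5): 18 + 5 = 23.
A7 applies: 23 − 1 = 22.
Final offense level: 22.
Criminal history: 3 prior points → Category I (0-3).
Level 22 falls in the 22 band.
Grid: Level 22 × Category I = 34-42 months.

34-42 months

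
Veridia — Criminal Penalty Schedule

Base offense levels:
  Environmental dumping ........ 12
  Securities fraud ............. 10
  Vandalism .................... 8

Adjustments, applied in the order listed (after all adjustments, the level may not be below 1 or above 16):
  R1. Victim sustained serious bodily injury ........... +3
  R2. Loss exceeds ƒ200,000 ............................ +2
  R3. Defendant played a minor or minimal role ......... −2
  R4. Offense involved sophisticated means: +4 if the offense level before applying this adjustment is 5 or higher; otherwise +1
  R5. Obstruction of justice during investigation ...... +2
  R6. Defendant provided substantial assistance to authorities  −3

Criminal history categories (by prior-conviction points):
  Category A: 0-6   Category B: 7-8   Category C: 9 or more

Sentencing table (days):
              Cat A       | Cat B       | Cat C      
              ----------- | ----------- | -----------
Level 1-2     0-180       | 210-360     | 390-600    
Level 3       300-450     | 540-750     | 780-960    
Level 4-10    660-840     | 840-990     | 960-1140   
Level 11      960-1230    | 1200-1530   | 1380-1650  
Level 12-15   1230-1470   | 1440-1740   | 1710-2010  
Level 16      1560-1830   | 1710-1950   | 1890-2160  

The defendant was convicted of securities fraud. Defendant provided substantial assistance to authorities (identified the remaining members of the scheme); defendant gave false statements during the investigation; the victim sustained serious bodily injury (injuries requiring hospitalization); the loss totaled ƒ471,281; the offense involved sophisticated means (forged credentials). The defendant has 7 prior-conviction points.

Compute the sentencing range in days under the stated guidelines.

Base offense level for securities fraud: 10.
R1 applies: 10 + 3 = 13.
R2 applies: 13 + 2 = 15.
R3 does not apply.
R4 applies (level before this adjustment is 15 ≥ 5, so +4): 15 + 4 = 19.
R5 applies: 19 + 2 = 21.
R6 applies: 21 − 3 = 18.
Level 18 exceeds the maximum of 16; capped at 16.
Final offense level: 16.
Criminal history: 7 prior points → Category B (7-8).
Level 16 falls in the 16 band.
Grid: Level 16 × Category B = 1710-1950 days.

1710-1950 days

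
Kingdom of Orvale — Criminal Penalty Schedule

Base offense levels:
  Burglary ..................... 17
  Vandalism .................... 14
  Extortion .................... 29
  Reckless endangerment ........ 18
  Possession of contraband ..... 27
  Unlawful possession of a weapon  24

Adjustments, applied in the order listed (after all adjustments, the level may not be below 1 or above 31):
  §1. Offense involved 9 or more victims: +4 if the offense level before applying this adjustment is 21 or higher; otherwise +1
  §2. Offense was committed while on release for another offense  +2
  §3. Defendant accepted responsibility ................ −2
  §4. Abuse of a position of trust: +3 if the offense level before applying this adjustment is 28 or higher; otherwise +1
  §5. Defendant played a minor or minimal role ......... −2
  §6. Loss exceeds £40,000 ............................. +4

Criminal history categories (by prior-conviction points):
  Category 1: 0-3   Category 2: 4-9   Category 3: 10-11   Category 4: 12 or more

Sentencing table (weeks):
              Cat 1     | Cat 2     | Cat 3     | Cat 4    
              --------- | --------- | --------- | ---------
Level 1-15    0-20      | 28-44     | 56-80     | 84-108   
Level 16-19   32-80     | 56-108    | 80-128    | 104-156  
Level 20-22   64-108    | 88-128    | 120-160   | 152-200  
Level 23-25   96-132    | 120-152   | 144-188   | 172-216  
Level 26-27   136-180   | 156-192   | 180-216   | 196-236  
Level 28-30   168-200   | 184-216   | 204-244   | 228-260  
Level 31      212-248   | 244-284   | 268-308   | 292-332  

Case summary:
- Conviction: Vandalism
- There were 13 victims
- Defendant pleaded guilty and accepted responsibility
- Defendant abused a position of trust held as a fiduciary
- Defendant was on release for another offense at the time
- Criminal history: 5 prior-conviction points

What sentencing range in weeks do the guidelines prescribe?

56-108 weeks

Base offense level for vandalism: 14.
§1 applies (level before this adjustment is 14 < 21, so +1): 14 + 1 = 15.
§2 applies: 15 + 2 = 17.
§3 applies: 17 − 2 = 15.
§4 applies (level before this adjustment is 15 < 28, so +1): 15 + 1 = 16.
§5 does not apply.
Final offense level: 16.
Criminal history: 5 prior points → Category 2 (4-9).
Level 16 falls in the 16-19 band.
Grid: Level 16-19 × Category 2 = 56-108 weeks.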